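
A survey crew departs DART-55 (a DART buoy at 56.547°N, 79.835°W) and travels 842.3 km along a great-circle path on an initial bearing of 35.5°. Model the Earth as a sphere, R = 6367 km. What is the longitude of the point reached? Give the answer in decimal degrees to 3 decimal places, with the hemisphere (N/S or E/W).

δ = d/R = 842.3/6367 = 0.132292 rad
φ₂ = arcsin(sin φ₁ cos δ + cos φ₁ sin δ cos θ)
   = arcsin(0.83434·0.99126 + 0.55125·0.13191·0.81412) = 62.40515°
λ₂ = λ₁ + atan2(sin θ sin δ cos φ₁, cos δ − sin φ₁ sin φ₂) = -70.31676°

70.317°W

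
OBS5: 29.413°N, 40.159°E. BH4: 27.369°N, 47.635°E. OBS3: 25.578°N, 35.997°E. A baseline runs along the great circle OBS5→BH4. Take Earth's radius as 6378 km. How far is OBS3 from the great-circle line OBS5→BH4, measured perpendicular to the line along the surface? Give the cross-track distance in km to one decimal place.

515.8 km

δ₁₃ = central angle OBS5→OBS3 = 0.092891 rad  (haversine)
θ₁₃ = bearing OBS5→OBS3 = 224.890°,  θ₁₂ = bearing OBS5→BH4 = 105.461°
dₓₜ = R·arcsin(sin δ₁₃ · sin(θ₁₃ − θ₁₂)) = 6378·arcsin(0.09276·sin(119.429°)) = 515.833 km
|dₓₜ| = 515.833 km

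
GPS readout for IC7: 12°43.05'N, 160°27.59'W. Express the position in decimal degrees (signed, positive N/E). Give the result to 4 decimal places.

lat: 12.7175° N → +12.7175°
lon: 160.4598° W → -160.4598°

+12.7175°, -160.4598°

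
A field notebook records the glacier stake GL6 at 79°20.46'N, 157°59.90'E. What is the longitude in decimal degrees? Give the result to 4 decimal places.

157° + 59.90′/60 = 157 + 0.99833 = 157.9983°

157.9983°E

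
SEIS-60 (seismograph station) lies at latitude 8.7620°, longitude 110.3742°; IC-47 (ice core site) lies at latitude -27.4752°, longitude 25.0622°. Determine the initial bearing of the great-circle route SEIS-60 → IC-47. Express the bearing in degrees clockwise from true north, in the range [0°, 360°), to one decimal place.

242.2°

Δλ = -85.3120°
y = sin Δλ · cos φ₂ = -0.884242
x = cos φ₁ sin φ₂ − sin φ₁ cos φ₂ cos Δλ = -0.467026
θ = atan2(y, x) = -117.8415° → 242.1585° (mod 360°)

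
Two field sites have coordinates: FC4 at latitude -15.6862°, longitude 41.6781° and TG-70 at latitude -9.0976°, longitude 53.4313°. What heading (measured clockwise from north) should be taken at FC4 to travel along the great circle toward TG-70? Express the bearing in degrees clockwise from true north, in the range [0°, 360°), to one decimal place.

Δλ = 11.7532°
y = sin Δλ · cos φ₂ = 0.201134
x = cos φ₁ sin φ₂ − sin φ₁ cos φ₂ cos Δλ = 0.109142
θ = atan2(y, x) = 61.5142° → 61.5142° (mod 360°)

61.5°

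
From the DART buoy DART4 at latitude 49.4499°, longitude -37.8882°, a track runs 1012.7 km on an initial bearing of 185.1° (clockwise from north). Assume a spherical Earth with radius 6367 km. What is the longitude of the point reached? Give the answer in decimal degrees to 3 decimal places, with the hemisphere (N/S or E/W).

δ = d/R = 1012.7/6367 = 0.159054 rad
φ₂ = arcsin(sin φ₁ cos δ + cos φ₁ sin δ cos θ)
   = arcsin(0.75984·0.98738 + 0.65011·0.15838·-0.99604) = 40.36740°
λ₂ = λ₁ + atan2(sin θ sin δ cos φ₁, cos δ − sin φ₁ sin φ₂) = -38.94705°

38.947°W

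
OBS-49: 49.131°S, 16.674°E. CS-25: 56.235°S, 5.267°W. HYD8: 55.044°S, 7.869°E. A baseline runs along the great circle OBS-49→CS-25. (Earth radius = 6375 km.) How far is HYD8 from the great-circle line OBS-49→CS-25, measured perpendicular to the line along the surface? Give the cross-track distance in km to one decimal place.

δ₁₃ = central angle OBS-49→HYD8 = 0.139675 rad  (haversine)
θ₁₃ = bearing OBS-49→HYD8 = 219.046°,  θ₁₂ = bearing OBS-49→CS-25 = 233.421°
dₓₜ = R·arcsin(sin δ₁₃ · sin(θ₁₃ − θ₁₂)) = 6375·arcsin(0.13922·sin(-14.375°)) = -220.383 km
|dₓₜ| = 220.383 km

220.4 km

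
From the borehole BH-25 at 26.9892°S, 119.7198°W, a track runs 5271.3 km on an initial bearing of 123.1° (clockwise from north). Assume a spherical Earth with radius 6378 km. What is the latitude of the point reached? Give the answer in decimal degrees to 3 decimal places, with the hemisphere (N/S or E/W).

δ = d/R = 5271.3/6378 = 0.826482 rad
φ₂ = arcsin(sin φ₁ cos δ + cos φ₁ sin δ cos θ)
   = arcsin(-0.45382·0.67747 + 0.89109·0.73555·-0.54610) = -41.71225°
λ₂ = λ₁ + atan2(sin θ sin δ cos φ₁, cos δ − sin φ₁ sin φ₂) = -64.08690°

41.712°S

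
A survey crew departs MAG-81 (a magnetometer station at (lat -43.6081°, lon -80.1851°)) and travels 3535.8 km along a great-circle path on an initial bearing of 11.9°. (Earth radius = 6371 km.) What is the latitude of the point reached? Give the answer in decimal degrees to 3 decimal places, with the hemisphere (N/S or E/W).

12.290°S

δ = d/R = 3535.8/6371 = 0.554984 rad
φ₂ = arcsin(sin φ₁ cos δ + cos φ₁ sin δ cos θ)
   = arcsin(-0.68972·0.84991 + 0.72407·0.52693·0.97851) = -12.29028°
λ₂ = λ₁ + atan2(sin θ sin δ cos φ₁, cos δ − sin φ₁ sin φ₂) = -73.80040°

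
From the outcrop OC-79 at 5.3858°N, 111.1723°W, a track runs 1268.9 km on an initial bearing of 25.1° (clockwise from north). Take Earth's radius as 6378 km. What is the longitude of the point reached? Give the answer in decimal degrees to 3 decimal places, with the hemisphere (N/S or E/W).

106.177°W

δ = d/R = 1268.9/6378 = 0.198950 rad
φ₂ = arcsin(sin φ₁ cos δ + cos φ₁ sin δ cos θ)
   = arcsin(0.09386·0.98027 + 0.99559·0.19764·0.90557) = 15.67595°
λ₂ = λ₁ + atan2(sin θ sin δ cos φ₁, cos δ − sin φ₁ sin φ₂) = -106.17680°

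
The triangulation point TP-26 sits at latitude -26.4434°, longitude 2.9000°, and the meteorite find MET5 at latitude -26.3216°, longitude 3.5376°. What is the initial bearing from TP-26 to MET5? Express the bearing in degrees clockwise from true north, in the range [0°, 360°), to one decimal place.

78.1°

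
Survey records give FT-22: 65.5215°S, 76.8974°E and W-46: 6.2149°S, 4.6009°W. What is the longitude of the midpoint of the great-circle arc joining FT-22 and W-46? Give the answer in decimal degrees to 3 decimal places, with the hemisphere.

Bx = cos φ₂ cos Δλ = 0.146970,  By = cos φ₂ sin Δλ = -0.983199
φₘ = atan2(sin φ₁ + sin φ₂, √((cos φ₁ + Bx)² + By²)) = -41.97156°
λₘ = λ₁ + atan2(By, cos φ₁ + Bx) = 16.62003°

16.620°E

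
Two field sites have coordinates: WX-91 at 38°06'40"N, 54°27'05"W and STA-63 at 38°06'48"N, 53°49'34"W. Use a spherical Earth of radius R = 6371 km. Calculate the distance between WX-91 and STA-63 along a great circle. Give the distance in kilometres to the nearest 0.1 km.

WX-91: φ = +38.11111°, λ = -54.45139°
STA-63: φ = +38.11333°, λ = -53.82611°
Δφ = 0.0022°,  Δλ = 0.6253°
a = sin²(Δφ/2) + cos φ₁ cos φ₂ sin²(Δλ/2) = 0.000018
c = 2·arcsin(√a) = 0.008587 rad = 0.4920°
d = R·c = 6371 × 0.008587 = 54.7 km

54.7 km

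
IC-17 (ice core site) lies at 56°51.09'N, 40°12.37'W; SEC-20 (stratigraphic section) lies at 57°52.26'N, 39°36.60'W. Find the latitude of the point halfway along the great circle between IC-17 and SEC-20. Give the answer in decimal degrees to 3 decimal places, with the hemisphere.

57.362°N

IC-17: φ = +56.85150°, λ = -40.20617°
SEC-20: φ = +57.87100°, λ = -39.61000°
Bx = cos φ₂ cos Δλ = 0.531798,  By = cos φ₂ sin Δλ = 0.005534
φₘ = atan2(sin φ₁ + sin φ₂, √((cos φ₁ + Bx)² + By²)) = 57.36160°
λₘ = λ₁ + atan2(By, cos φ₁ + Bx) = -39.91222°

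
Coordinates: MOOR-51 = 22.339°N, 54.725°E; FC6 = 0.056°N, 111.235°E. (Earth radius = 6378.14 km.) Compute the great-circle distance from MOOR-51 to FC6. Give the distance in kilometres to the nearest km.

6600 km

Δφ = -22.2830°,  Δλ = 56.5100°
a = sin²(Δφ/2) + cos φ₁ cos φ₂ sin²(Δλ/2) = 0.244624
c = 2·arcsin(√a) = 1.034738 rad = 59.2861°
d = R·c = 6378.14 × 1.034738 = 6599.7 km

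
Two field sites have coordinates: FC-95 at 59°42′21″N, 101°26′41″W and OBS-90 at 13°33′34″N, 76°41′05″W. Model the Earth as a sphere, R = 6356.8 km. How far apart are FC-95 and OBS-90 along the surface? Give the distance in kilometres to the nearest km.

5506 km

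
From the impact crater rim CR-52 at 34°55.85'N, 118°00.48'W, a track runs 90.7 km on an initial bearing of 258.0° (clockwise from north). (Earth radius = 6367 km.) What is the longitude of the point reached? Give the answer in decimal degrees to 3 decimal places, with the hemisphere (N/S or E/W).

CR-52: φ = +34.93083°, λ = -118.00800°
δ = d/R = 90.7/6367 = 0.014245 rad
φ₂ = arcsin(sin φ₁ cos δ + cos φ₁ sin δ cos θ)
   = arcsin(0.57259·0.99990 + 0.81984·0.01424·-0.20791) = 34.75727°
λ₂ = λ₁ + atan2(sin θ sin δ cos φ₁, cos δ − sin φ₁ sin φ₂) = -118.97976°

118.980°W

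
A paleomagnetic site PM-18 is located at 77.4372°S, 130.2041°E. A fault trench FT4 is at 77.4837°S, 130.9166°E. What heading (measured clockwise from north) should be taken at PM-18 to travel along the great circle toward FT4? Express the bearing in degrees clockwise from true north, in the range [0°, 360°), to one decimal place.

107.1°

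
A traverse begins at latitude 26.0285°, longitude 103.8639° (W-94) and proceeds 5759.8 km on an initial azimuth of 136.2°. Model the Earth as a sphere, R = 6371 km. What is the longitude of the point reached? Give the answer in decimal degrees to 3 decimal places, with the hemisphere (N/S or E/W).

137.923°E

δ = d/R = 5759.8/6371 = 0.904065 rad
φ₂ = arcsin(sin φ₁ cos δ + cos φ₁ sin δ cos θ)
   = arcsin(0.43882·0.61842 + 0.89858·0.78585·-0.72176) = -13.78577°
λ₂ = λ₁ + atan2(sin θ sin δ cos φ₁, cos δ − sin φ₁ sin φ₂) = 137.92330°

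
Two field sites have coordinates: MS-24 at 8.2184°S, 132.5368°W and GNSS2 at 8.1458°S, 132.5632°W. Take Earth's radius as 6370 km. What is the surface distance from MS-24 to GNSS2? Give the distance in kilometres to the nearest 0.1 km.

8.6 km

Δφ = 0.0726°,  Δλ = -0.0264°
a = sin²(Δφ/2) + cos φ₁ cos φ₂ sin²(Δλ/2) = 0.000000
c = 2·arcsin(√a) = 0.001347 rad = 0.0772°
d = R·c = 6370 × 0.001347 = 8.6 km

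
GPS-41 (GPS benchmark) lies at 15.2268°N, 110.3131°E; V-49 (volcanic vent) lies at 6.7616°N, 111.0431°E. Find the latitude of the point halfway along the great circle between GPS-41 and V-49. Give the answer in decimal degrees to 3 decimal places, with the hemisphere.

Bx = cos φ₂ cos Δλ = 0.992964,  By = cos φ₂ sin Δλ = 0.012652
φₘ = atan2(sin φ₁ + sin φ₂, √((cos φ₁ + Bx)² + By²)) = 10.99442°
λₘ = λ₁ + atan2(By, cos φ₁ + Bx) = 110.68335°

10.994°N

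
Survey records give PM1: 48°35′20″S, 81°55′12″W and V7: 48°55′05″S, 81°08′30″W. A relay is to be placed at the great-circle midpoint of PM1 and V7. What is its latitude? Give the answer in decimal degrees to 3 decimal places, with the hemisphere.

PM1: φ = -48.58889°, λ = -81.92000°
V7: φ = -48.91806°, λ = -81.14167°
Bx = cos φ₂ cos Δλ = 0.657077,  By = cos φ₂ sin Δλ = 0.008927
φₘ = atan2(sin φ₁ + sin φ₂, √((cos φ₁ + Bx)² + By²)) = -48.75413°
λₘ = λ₁ + atan2(By, cos φ₁ + Bx) = -81.53211°

48.754°S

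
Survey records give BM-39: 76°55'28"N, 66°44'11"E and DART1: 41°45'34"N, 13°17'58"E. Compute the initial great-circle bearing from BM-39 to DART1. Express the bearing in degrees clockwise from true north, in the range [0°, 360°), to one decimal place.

BM-39: φ = +76.92444°, λ = +66.73639°
DART1: φ = +41.75944°, λ = +13.29944°
Δλ = -53.4369°
y = sin Δλ · cos φ₂ = -0.599146
x = cos φ₁ sin φ₂ − sin φ₁ cos φ₂ cos Δλ = -0.282171
θ = atan2(y, x) = -115.2183° → 244.7817° (mod 360°)

244.8°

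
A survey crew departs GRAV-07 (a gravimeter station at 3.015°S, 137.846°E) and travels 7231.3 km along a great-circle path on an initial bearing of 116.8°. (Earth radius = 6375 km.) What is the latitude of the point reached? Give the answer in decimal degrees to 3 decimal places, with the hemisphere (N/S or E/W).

25.485°S

δ = d/R = 7231.3/6375 = 1.134322 rad
φ₂ = arcsin(sin φ₁ cos δ + cos φ₁ sin δ cos θ)
   = arcsin(-0.05260·0.42275 + 0.99862·0.90625·-0.45088) = -25.48511°
λ₂ = λ₁ + atan2(sin θ sin δ cos φ₁, cos δ − sin φ₁ sin φ₂) = -158.50438°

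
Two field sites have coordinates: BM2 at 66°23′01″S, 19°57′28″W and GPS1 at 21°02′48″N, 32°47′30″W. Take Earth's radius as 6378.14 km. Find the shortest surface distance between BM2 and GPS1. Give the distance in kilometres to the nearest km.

9792 km

BM2: φ = -66.38361°, λ = -19.95778°
GPS1: φ = +21.04667°, λ = -32.79167°
Δφ = 87.4303°,  Δλ = -12.8339°
a = sin²(Δφ/2) + cos φ₁ cos φ₂ sin²(Δλ/2) = 0.482253
c = 2·arcsin(√a) = 1.535294 rad = 87.9659°
d = R·c = 6378.14 × 1.535294 = 9792.3 km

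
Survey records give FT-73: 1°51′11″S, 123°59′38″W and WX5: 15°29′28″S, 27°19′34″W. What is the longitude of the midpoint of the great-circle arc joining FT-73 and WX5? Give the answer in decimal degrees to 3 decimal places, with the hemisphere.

FT-73: φ = -1.85306°, λ = -123.99389°
WX5: φ = -15.49111°, λ = -27.32611°
Bx = cos φ₂ cos Δλ = -0.111894,  By = cos φ₂ sin Δλ = 0.957154
φₘ = atan2(sin φ₁ + sin φ₂, √((cos φ₁ + Bx)² + By²)) = -12.91916°
λₘ = λ₁ + atan2(By, cos φ₁ + Bx) = -76.83411°

76.834°W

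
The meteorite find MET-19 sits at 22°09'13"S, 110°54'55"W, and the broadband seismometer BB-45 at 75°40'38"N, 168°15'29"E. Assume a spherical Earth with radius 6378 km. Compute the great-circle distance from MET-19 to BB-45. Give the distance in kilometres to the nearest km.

12156 km

MET-19: φ = -22.15361°, λ = -110.91528°
BB-45: φ = +75.67722°, λ = +168.25806°
Δφ = 97.8308°,  Δλ = -80.8267°
a = sin²(Δφ/2) + cos φ₁ cos φ₂ sin²(Δλ/2) = 0.664422
c = 2·arcsin(√a) = 1.905875 rad = 109.1986°
d = R·c = 6378 × 1.905875 = 12155.7 km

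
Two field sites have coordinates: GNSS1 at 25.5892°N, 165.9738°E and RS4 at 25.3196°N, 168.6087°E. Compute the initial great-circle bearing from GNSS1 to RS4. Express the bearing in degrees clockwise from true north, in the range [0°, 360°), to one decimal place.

95.9°

Δλ = 2.6349°
y = sin Δλ · cos φ₂ = 0.041555
x = cos φ₁ sin φ₂ − sin φ₁ cos φ₂ cos Δλ = -0.004293
θ = atan2(y, x) = 95.8977° → 95.8977° (mod 360°)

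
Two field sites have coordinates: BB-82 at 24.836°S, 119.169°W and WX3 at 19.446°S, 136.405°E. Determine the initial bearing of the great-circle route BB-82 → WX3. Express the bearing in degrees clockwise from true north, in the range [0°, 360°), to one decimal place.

Δλ = -104.4260°
y = sin Δλ · cos φ₂ = -0.913224
x = cos φ₁ sin φ₂ − sin φ₁ cos φ₂ cos Δλ = -0.400799
θ = atan2(y, x) = -113.6959° → 246.3041° (mod 360°)

246.3°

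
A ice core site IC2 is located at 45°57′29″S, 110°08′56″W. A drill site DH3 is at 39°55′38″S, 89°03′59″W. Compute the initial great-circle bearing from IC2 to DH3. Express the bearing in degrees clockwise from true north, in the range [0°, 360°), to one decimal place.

IC2: φ = -45.95806°, λ = -110.14889°
DH3: φ = -39.92722°, λ = -89.06639°
Δλ = 21.0825°
y = sin Δλ · cos φ₂ = 0.275849
x = cos φ₁ sin φ₂ − sin φ₁ cos φ₂ cos Δλ = 0.068165
θ = atan2(y, x) = 76.1196° → 76.1196° (mod 360°)

76.1°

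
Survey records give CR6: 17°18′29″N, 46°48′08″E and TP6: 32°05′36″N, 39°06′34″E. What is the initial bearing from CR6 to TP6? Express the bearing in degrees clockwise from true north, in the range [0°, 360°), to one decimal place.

336.2°

CR6: φ = +17.30806°, λ = +46.80222°
TP6: φ = +32.09333°, λ = +39.10944°
Δλ = -7.6928°
y = sin Δλ · cos φ₂ = -0.113405
x = cos φ₁ sin φ₂ − sin φ₁ cos φ₂ cos Δλ = 0.257466
θ = atan2(y, x) = -23.7719° → 336.2281° (mod 360°)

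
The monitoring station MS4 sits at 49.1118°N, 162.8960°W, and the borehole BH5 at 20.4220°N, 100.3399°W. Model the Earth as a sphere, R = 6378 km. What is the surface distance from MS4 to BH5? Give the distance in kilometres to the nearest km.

6331 km

Δφ = -28.6898°,  Δλ = 62.5561°
a = sin²(Δφ/2) + cos φ₁ cos φ₂ sin²(Δλ/2) = 0.226744
c = 2·arcsin(√a) = 0.992603 rad = 56.8719°
d = R·c = 6378 × 0.992603 = 6330.8 km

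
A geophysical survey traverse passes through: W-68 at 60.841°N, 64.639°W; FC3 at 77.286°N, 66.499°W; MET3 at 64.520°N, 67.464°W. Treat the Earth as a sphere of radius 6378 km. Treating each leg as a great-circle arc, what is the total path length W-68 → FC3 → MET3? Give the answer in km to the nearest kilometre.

3253 km

W-68→FC3: c = 0.287219 rad, d = 1831.88 km
FC3→MET3: c = 0.222869 rad, d = 1421.46 km
Total = 1831.88 + 1421.46 = 3253.34 km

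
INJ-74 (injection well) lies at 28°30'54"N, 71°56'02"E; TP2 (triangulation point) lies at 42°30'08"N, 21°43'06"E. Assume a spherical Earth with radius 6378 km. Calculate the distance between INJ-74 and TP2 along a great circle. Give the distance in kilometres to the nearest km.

INJ-74: φ = +28.51500°, λ = +71.93389°
TP2: φ = +42.50222°, λ = +21.71833°
Δφ = 13.9872°,  Δλ = -50.2156°
a = sin²(Δφ/2) + cos φ₁ cos φ₂ sin²(Δλ/2) = 0.131464
c = 2·arcsin(√a) = 0.742070 rad = 42.5175°
d = R·c = 6378 × 0.742070 = 4732.9 km

4733 km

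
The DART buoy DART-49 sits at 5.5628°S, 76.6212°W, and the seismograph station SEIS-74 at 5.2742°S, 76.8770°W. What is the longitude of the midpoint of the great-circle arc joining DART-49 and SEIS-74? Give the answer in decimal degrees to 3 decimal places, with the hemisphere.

76.749°W

Bx = cos φ₂ cos Δλ = 0.995756,  By = cos φ₂ sin Δλ = -0.004446
φₘ = atan2(sin φ₁ + sin φ₂, √((cos φ₁ + Bx)² + By²)) = -5.41851°
λₘ = λ₁ + atan2(By, cos φ₁ + Bx) = -76.74913°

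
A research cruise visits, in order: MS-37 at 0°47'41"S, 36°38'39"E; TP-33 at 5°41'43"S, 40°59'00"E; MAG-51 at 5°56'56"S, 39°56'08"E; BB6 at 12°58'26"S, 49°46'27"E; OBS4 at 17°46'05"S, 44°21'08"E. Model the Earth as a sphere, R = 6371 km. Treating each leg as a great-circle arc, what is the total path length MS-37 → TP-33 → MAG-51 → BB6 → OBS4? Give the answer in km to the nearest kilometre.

2967 km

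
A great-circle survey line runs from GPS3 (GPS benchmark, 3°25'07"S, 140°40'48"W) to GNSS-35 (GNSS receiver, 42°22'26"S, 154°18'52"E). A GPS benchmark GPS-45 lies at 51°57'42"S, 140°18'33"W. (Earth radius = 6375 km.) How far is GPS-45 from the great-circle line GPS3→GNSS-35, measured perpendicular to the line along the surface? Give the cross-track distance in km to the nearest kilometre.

3628 km

GPS3: φ = -3.41861°, λ = -140.68000°
GNSS-35: φ = -42.37389°, λ = +154.31444°
GPS-45: φ = -51.96167°, λ = -140.30917°
δ₁₃ = central angle GPS3→GPS-45 = 0.847253 rad  (haversine)
θ₁₃ = bearing GPS3→GPS-45 = 179.695°,  θ₁₂ = bearing GPS3→GNSS-35 = 225.668°
dₓₜ = R·arcsin(sin δ₁₃ · sin(θ₁₃ − θ₁₂)) = 6375·arcsin(0.74946·sin(-45.972°)) = -3627.978 km
|dₓₜ| = 3627.978 km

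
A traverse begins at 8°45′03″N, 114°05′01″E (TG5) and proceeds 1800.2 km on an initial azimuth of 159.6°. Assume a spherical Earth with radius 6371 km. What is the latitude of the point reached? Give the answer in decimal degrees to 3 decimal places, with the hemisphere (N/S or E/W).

TG5: φ = +8.75083°, λ = +114.08361°
δ = d/R = 1800.2/6371 = 0.282562 rad
φ₂ = arcsin(sin φ₁ cos δ + cos φ₁ sin δ cos θ)
   = arcsin(0.15214·0.96034 + 0.98836·0.27882·-0.93728) = -6.44117°
λ₂ = λ₁ + atan2(sin θ sin δ cos φ₁, cos δ − sin φ₁ sin φ₂) = 119.69640°

6.441°S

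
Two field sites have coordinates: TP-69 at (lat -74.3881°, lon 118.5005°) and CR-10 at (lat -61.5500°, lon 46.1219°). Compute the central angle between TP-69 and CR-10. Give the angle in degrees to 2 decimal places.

27.67°

Δφ = 12.8381°,  Δλ = -72.3786°
a = sin²(Δφ/2) + cos φ₁ cos φ₂ sin²(Δλ/2) = 0.057197
c = 2·arcsin(√a) = 0.482997 rad = 27.6737°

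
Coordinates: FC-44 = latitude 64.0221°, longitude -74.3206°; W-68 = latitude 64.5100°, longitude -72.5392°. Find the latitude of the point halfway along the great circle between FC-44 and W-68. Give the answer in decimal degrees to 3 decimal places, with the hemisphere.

Bx = cos φ₂ cos Δλ = 0.430146,  By = cos φ₂ sin Δλ = 0.013378
φₘ = atan2(sin φ₁ + sin φ₂, √((cos φ₁ + Bx)² + By²)) = 64.26876°
λₘ = λ₁ + atan2(By, cos φ₁ + Bx) = -73.43777°

64.269°N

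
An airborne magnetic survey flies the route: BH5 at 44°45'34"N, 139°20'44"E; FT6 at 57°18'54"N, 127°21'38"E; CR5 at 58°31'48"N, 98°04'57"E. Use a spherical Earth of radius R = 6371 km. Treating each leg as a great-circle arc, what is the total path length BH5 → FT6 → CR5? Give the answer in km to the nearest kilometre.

BH5: φ = +44.75944°, λ = +139.34556°
FT6: φ = +57.31500°, λ = +127.36056°
CR5: φ = +58.53000°, λ = +98.08250°
BH5→FT6: c = 0.254747 rad, d = 1622.99 km
FT6→CR5: c = 0.270034 rad, d = 1720.38 km
Total = 1622.99 + 1720.38 = 3343.37 km

3343 km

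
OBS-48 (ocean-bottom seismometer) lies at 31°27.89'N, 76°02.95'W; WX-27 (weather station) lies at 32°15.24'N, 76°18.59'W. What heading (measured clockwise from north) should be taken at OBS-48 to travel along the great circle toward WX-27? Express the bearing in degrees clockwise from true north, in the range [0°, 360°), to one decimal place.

OBS-48: φ = +31.46483°, λ = -76.04917°
WX-27: φ = +32.25400°, λ = -76.30983°
Δλ = -0.2607°
y = sin Δλ · cos φ₂ = -0.003847
x = cos φ₁ sin φ₂ − sin φ₁ cos φ₂ cos Δλ = 0.013778
θ = atan2(y, x) = -15.6025° → 344.3975° (mod 360°)

344.4°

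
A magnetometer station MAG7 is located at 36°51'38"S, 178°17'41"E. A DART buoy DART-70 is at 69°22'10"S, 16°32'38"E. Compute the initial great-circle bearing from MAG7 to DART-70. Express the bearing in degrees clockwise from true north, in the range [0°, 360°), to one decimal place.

186.6°

MAG7: φ = -36.86056°, λ = +178.29472°
DART-70: φ = -69.36944°, λ = +16.54389°
Δλ = -161.7508°
y = sin Δλ · cos φ₂ = -0.110336
x = cos φ₁ sin φ₂ − sin φ₁ cos φ₂ cos Δλ = -0.949517
θ = atan2(y, x) = -173.3719° → 186.6281° (mod 360°)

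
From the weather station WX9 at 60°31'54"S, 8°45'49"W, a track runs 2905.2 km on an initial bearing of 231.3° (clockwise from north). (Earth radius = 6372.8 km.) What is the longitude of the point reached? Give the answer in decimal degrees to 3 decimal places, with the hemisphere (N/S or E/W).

68.305°W

WX9: φ = -60.53167°, λ = -8.76361°
δ = d/R = 2905.2/6372.8 = 0.455875 rad
φ₂ = arcsin(sin φ₁ cos δ + cos φ₁ sin δ cos θ)
   = arcsin(-0.87063·0.89788 + 0.49194·0.44025·-0.62524) = -66.50989°
λ₂ = λ₁ + atan2(sin θ sin δ cos φ₁, cos δ − sin φ₁ sin φ₂) = -68.30487°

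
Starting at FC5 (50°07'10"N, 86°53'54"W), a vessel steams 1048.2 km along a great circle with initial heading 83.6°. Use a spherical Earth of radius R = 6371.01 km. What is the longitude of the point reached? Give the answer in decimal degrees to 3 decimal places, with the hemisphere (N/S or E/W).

FC5: φ = +50.11944°, λ = -86.89833°
δ = d/R = 1048.2/6371.01 = 0.164527 rad
φ₂ = arcsin(sin φ₁ cos δ + cos φ₁ sin δ cos θ)
   = arcsin(0.76738·0.98650 + 0.64119·0.16379·0.11147) = 50.23964°
λ₂ = λ₁ + atan2(sin θ sin δ cos φ₁, cos δ − sin φ₁ sin φ₂) = -72.15512°

72.155°W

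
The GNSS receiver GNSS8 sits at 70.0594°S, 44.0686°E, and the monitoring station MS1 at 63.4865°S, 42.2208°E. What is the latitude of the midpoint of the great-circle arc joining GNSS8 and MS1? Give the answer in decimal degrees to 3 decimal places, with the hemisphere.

66.776°S

Bx = cos φ₂ cos Δλ = 0.446177,  By = cos φ₂ sin Δλ = -0.014394
φₘ = atan2(sin φ₁ + sin φ₂, √((cos φ₁ + Bx)² + By²)) = -66.77560°
λₘ = λ₁ + atan2(By, cos φ₁ + Bx) = 43.02107°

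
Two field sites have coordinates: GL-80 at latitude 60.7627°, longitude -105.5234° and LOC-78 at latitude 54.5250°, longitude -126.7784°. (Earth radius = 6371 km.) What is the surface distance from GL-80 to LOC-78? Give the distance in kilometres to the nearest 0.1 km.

1433.4 km

Δφ = -6.2377°,  Δλ = -21.2550°
a = sin²(Δφ/2) + cos φ₁ cos φ₂ sin²(Δλ/2) = 0.012601
c = 2·arcsin(√a) = 0.224983 rad = 12.8906°
d = R·c = 6371 × 0.224983 = 1433.4 km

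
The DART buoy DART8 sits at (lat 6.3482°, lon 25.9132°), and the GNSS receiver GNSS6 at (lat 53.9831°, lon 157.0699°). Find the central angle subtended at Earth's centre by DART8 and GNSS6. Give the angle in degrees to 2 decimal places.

107.17°

Δφ = 47.6349°,  Δλ = 131.1567°
a = sin²(Δφ/2) + cos φ₁ cos φ₂ sin²(Δλ/2) = 0.647592
c = 2·arcsin(√a) = 1.870444 rad = 107.1685°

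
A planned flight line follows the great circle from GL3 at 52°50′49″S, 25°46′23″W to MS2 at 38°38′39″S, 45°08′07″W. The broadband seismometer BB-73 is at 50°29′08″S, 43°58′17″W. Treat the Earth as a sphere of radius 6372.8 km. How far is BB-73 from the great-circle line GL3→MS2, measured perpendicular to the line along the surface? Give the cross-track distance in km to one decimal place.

GL3: φ = -52.84694°, λ = -25.77306°
MS2: φ = -38.64417°, λ = -45.13528°
BB-73: φ = -50.48556°, λ = -43.97139°
δ₁₃ = central angle GL3→BB-73 = 0.200687 rad  (haversine)
θ₁₃ = bearing GL3→BB-73 = 274.557°,  θ₁₂ = bearing GL3→MS2 = 309.061°
dₓₜ = R·arcsin(sin δ₁₃ · sin(θ₁₃ − θ₁₂)) = 6372.8·arcsin(0.19934·sin(-34.504°)) = -721.164 km
|dₓₜ| = 721.164 km

721.2 km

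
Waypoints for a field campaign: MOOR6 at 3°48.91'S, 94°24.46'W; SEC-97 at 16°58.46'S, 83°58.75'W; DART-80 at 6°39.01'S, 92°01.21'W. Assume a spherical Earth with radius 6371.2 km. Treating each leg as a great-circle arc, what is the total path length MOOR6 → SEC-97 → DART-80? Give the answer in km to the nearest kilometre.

3296 km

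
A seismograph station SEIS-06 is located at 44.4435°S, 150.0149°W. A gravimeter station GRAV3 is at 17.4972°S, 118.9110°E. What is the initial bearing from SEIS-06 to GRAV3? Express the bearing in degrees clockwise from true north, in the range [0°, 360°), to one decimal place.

256.6°

Δλ = -91.0741°
y = sin Δλ · cos φ₂ = -0.953564
x = cos φ₁ sin φ₂ − sin φ₁ cos φ₂ cos Δλ = -0.227171
θ = atan2(y, x) = -103.4000° → 256.6000° (mod 360°)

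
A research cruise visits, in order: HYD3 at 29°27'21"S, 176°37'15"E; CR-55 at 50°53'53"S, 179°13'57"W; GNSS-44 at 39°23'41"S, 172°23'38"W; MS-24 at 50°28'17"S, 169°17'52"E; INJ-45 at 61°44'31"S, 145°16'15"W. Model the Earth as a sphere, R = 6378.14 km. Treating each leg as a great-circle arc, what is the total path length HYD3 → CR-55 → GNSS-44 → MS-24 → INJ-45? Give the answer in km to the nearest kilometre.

HYD3: φ = -29.45583°, λ = +176.62083°
CR-55: φ = -50.89806°, λ = -179.23250°
GNSS-44: φ = -39.39472°, λ = -172.39389°
MS-24: φ = -50.47139°, λ = +169.29778°
INJ-45: φ = -61.74194°, λ = -145.27083°
HYD3→CR-55: c = 0.378151 rad, d = 2411.90 km
CR-55→GNSS-44: c = 0.217474 rad, d = 1387.08 km
GNSS-44→MS-24: c = 0.296129 rad, d = 1888.75 km
MS-24→INJ-45: c = 0.471589 rad, d = 3007.86 km
Total = 2411.90 + 1387.08 + 1888.75 + 3007.86 = 8695.59 km

8696 km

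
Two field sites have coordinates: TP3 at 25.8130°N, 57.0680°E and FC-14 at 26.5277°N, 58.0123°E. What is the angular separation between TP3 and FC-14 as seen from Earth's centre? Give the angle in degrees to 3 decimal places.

1.109°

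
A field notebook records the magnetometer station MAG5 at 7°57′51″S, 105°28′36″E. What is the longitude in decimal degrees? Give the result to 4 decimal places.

105.4767°E

105° + 28′/60 + 36″/3600 = 105 + 0.46667 + 0.01000 = 105.4767°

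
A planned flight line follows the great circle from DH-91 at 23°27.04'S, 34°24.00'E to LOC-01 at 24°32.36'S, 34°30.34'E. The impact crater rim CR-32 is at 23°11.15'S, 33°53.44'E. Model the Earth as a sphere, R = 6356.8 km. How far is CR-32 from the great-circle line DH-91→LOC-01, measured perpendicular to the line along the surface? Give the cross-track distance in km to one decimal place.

DH-91: φ = -23.45067°, λ = +34.40000°
LOC-01: φ = -24.53933°, λ = +34.50567°
CR-32: φ = -23.18583°, λ = +33.89067°
δ₁₃ = central angle DH-91→CR-32 = 0.009381 rad  (haversine)
θ₁₃ = bearing DH-91→CR-32 = 299.418°,  θ₁₂ = bearing DH-91→LOC-01 = 174.954°
dₓₜ = R·arcsin(sin δ₁₃ · sin(θ₁₃ − θ₁₂)) = 6356.8·arcsin(0.00938·sin(124.464°)) = 49.167 km
|dₓₜ| = 49.167 km

49.2 km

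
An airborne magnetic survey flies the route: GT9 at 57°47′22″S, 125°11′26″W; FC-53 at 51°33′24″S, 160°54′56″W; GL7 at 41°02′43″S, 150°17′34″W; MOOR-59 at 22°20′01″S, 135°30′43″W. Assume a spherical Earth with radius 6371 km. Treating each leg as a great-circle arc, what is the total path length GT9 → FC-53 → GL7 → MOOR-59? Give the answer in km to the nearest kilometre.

6289 km

GT9: φ = -57.78944°, λ = -125.19056°
FC-53: φ = -51.55667°, λ = -160.91556°
GL7: φ = -41.04528°, λ = -150.29278°
MOOR-59: φ = -22.33361°, λ = -135.51194°
GT9→FC-53: c = 0.371655 rad, d = 2367.81 km
FC-53→GL7: c = 0.223252 rad, d = 1422.34 km
GL7→MOOR-59: c = 0.392227 rad, d = 2498.88 km
Total = 2367.81 + 1422.34 + 2498.88 = 6289.03 km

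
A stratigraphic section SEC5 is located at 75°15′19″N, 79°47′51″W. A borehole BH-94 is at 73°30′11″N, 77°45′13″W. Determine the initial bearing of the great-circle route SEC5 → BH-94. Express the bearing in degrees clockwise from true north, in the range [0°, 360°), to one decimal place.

SEC5: φ = +75.25528°, λ = -79.79750°
BH-94: φ = +73.50306°, λ = -77.75361°
Δλ = 2.0439°
y = sin Δλ · cos φ₂ = 0.010128
x = cos φ₁ sin φ₂ − sin φ₁ cos φ₂ cos Δλ = -0.030403
θ = atan2(y, x) = 161.5762° → 161.5762° (mod 360°)

161.6°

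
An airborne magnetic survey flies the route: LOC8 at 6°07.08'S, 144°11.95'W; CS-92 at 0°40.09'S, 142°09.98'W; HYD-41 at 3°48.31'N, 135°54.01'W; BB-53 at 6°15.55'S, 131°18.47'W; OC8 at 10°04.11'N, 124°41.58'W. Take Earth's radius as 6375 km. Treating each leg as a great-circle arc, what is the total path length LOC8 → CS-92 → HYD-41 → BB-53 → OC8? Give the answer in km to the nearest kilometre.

LOC8: φ = -6.11800°, λ = -144.19917°
CS-92: φ = -0.66817°, λ = -142.16633°
HYD-41: φ = +3.80517°, λ = -135.90017°
BB-53: φ = -6.25917°, λ = -131.30783°
OC8: φ = +10.06850°, λ = -124.69300°
LOC8→CS-92: c = 0.101493 rad, d = 647.02 km
CS-92→HYD-41: c = 0.134318 rad, d = 856.28 km
HYD-41→BB-53: c = 0.193028 rad, d = 1230.55 km
BB-53→OC8: c = 0.307298 rad, d = 1959.03 km
Total = 647.02 + 856.28 + 1230.55 + 1959.03 = 4692.87 km

4693 km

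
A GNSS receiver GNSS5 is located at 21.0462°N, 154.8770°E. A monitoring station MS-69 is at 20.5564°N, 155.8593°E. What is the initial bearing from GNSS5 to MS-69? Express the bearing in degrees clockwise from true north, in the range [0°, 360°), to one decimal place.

Δλ = 0.9823°
y = sin Δλ · cos φ₂ = 0.016052
x = cos φ₁ sin φ₂ − sin φ₁ cos φ₂ cos Δλ = -0.008499
θ = atan2(y, x) = 117.9001° → 117.9001° (mod 360°)

117.9°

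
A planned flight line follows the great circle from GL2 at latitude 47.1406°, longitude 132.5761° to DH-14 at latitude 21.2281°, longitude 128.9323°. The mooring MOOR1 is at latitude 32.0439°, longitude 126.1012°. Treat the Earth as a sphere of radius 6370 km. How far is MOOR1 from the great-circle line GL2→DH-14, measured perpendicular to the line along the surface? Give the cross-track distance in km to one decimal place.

383.4 km

δ₁₃ = central angle GL2→MOOR1 = 0.277257 rad  (haversine)
θ₁₃ = bearing GL2→MOOR1 = 200.439°,  θ₁₂ = bearing GL2→DH-14 = 187.744°
dₓₜ = R·arcsin(sin δ₁₃ · sin(θ₁₃ − θ₁₂)) = 6370·arcsin(0.27372·sin(12.695°)) = 383.404 km
|dₓₜ| = 383.404 km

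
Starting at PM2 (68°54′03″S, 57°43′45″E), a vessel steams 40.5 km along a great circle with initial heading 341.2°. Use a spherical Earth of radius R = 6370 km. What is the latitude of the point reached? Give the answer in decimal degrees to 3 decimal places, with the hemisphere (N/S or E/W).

PM2: φ = -68.90083°, λ = +57.72917°
δ = d/R = 40.5/6370 = 0.006358 rad
φ₂ = arcsin(sin φ₁ cos δ + cos φ₁ sin δ cos θ)
   = arcsin(-0.93296·0.99998 + 0.35998·0.00636·0.94665) = -68.55568°
λ₂ = λ₁ + atan2(sin θ sin δ cos φ₁, cos δ − sin φ₁ sin φ₂) = 57.40806°

68.556°S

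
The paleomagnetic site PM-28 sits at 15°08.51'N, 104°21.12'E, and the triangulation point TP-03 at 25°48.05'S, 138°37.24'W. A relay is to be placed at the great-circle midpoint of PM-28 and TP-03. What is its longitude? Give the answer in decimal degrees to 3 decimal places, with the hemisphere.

159.611°E

PM-28: φ = +15.14183°, λ = +104.35200°
TP-03: φ = -25.80083°, λ = -138.62067°
Bx = cos φ₂ cos Δλ = -0.409116,  By = cos φ₂ sin Δλ = 0.801989
φₘ = atan2(sin φ₁ + sin φ₂, √((cos φ₁ + Bx)² + By²)) = -10.11075°
λₘ = λ₁ + atan2(By, cos φ₁ + Bx) = 159.61133°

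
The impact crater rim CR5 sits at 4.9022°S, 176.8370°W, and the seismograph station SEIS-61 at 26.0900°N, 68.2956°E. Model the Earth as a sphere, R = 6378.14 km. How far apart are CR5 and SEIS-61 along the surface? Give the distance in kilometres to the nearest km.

12740 km

Δφ = 30.9922°,  Δλ = -114.8674°
a = sin²(Δφ/2) + cos φ₁ cos φ₂ sin²(Δλ/2) = 0.706935
c = 2·arcsin(√a) = 1.997498 rad = 114.4482°
d = R·c = 6378.14 × 1.997498 = 12740.3 km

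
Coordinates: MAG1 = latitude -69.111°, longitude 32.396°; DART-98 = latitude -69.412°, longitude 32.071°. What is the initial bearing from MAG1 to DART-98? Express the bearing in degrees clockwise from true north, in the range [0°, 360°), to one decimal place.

Δλ = -0.3250°
y = sin Δλ · cos φ₂ = -0.001995
x = cos φ₁ sin φ₂ − sin φ₁ cos φ₂ cos Δλ = -0.005259
θ = atan2(y, x) = -159.2282° → 200.7718° (mod 360°)

200.8°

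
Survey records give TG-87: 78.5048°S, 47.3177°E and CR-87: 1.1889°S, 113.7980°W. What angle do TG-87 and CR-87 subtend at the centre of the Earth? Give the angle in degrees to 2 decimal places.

99.68°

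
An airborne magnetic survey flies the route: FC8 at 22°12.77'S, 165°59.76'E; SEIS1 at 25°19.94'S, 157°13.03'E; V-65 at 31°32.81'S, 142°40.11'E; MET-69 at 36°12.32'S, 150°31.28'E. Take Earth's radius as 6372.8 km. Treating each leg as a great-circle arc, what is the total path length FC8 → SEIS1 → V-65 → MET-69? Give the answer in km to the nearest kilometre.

3429 km

FC8: φ = -22.21283°, λ = +165.99600°
SEIS1: φ = -25.33233°, λ = +157.21717°
V-65: φ = -31.54683°, λ = +142.66850°
MET-69: φ = -36.20533°, λ = +150.52133°
FC8→SEIS1: c = 0.150372 rad, d = 958.29 km
SEIS1→V-65: c = 0.247921 rad, d = 1579.95 km
V-65→MET-69: c = 0.139772 rad, d = 890.74 km
Total = 958.29 + 1579.95 + 890.74 = 3428.98 km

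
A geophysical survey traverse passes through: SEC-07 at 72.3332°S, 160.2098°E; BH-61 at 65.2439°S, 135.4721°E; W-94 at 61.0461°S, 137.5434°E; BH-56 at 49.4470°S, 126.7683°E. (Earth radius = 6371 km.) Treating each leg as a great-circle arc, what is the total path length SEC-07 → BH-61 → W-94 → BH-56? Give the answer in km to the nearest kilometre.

SEC-07→BH-61: c = 0.196823 rad, d = 1253.96 km
BH-61→W-94: c = 0.075053 rad, d = 478.16 km
W-94→BH-56: c = 0.228404 rad, d = 1455.16 km
Total = 1253.96 + 478.16 + 1455.16 = 3187.28 km

3187 km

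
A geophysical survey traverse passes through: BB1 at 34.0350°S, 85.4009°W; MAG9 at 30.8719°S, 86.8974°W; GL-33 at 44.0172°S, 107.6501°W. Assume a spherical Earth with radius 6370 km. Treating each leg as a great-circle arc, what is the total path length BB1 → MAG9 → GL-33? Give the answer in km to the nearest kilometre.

2710 km

BB1→MAG9: c = 0.059441 rad, d = 378.64 km
MAG9→GL-33: c = 0.366049 rad, d = 2331.73 km
Total = 378.64 + 2331.73 = 2710.37 km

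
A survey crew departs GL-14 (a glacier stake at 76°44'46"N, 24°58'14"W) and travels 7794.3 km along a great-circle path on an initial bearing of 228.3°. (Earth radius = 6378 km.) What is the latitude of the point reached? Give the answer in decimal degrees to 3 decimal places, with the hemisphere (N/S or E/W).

10.910°N

GL-14: φ = +76.74611°, λ = -24.97056°
δ = d/R = 7794.3/6378 = 1.222060 rad
φ₂ = arcsin(sin φ₁ cos δ + cos φ₁ sin δ cos θ)
   = arcsin(0.97336·0.34171 + 0.22927·0.93981·-0.66523) = 10.91042°
λ₂ = λ₁ + atan2(sin θ sin δ cos φ₁, cos δ − sin φ₁ sin φ₂) = -70.58194°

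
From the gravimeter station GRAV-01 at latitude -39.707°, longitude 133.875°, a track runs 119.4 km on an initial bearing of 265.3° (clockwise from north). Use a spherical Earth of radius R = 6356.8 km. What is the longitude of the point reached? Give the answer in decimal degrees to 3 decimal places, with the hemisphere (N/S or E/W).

δ = d/R = 119.4/6356.8 = 0.018783 rad
φ₂ = arcsin(sin φ₁ cos δ + cos φ₁ sin δ cos θ)
   = arcsin(-0.63886·0.99982 + 0.76932·0.01878·-0.08194) = -39.78683°
λ₂ = λ₁ + atan2(sin θ sin δ cos φ₁, cos δ − sin φ₁ sin φ₂) = 132.47915°

132.479°E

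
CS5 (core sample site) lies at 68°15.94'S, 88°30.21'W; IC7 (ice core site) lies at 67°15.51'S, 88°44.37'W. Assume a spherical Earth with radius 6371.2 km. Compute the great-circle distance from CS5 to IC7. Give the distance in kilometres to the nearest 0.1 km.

CS5: φ = -68.26567°, λ = -88.50350°
IC7: φ = -67.25850°, λ = -88.73950°
Δφ = 1.0072°,  Δλ = -0.2360°
a = sin²(Δφ/2) + cos φ₁ cos φ₂ sin²(Δλ/2) = 0.000078
c = 2·arcsin(√a) = 0.017647 rad = 1.0111°
d = R·c = 6371.2 × 0.017647 = 112.4 km

112.4 km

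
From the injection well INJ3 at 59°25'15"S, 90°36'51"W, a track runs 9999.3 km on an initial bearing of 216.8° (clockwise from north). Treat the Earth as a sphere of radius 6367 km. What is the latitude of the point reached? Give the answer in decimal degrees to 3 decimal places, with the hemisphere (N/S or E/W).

24.055°S

INJ3: φ = -59.42083°, λ = -90.61417°
δ = d/R = 9999.3/6367 = 1.570488 rad
φ₂ = arcsin(sin φ₁ cos δ + cos φ₁ sin δ cos θ)
   = arcsin(-0.86093·0.00031 + 0.50873·1.00000·-0.80073) = -24.05540°
λ₂ = λ₁ + atan2(sin θ sin δ cos φ₁, cos δ − sin φ₁ sin φ₂) = 130.38102°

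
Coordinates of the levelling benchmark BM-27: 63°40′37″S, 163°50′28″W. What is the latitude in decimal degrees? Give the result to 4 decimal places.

63.6769°S

63° + 40′/60 + 37″/3600 = 63 + 0.66667 + 0.01028 = 63.6769°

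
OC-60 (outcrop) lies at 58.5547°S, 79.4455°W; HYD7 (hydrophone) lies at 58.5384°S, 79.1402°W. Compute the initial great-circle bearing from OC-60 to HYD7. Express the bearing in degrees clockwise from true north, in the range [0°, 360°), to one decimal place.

84.3°

Δλ = 0.3053°
y = sin Δλ · cos φ₂ = 0.002781
x = cos φ₁ sin φ₂ − sin φ₁ cos φ₂ cos Δλ = 0.000278
θ = atan2(y, x) = 84.2882° → 84.2882° (mod 360°)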